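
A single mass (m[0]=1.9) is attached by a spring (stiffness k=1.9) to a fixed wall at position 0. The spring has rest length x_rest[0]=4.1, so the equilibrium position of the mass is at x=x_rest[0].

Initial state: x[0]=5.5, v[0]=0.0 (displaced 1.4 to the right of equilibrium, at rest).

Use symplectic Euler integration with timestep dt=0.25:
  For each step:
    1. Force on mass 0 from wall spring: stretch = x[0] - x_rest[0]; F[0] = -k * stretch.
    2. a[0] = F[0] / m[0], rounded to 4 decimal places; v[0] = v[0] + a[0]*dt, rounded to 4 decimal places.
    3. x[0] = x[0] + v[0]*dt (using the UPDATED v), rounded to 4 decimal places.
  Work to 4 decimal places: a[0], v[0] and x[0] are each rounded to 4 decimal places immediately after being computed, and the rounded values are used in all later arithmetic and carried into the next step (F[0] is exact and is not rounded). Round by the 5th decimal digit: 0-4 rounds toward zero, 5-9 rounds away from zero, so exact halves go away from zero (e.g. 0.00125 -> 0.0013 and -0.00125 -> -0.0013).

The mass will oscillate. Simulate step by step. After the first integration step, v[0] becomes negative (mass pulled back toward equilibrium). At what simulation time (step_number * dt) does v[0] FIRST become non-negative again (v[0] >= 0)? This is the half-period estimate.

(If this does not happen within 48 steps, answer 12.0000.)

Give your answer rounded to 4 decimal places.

Answer: 3.2500

Derivation:
Step 0: x=[5.5000] v=[0.0000]
Step 1: x=[5.4125] v=[-0.3500]
Step 2: x=[5.2430] v=[-0.6781]
Step 3: x=[5.0020] v=[-0.9639]
Step 4: x=[4.7047] v=[-1.1894]
Step 5: x=[4.3696] v=[-1.3406]
Step 6: x=[4.0176] v=[-1.4080]
Step 7: x=[3.6708] v=[-1.3874]
Step 8: x=[3.3508] v=[-1.2801]
Step 9: x=[3.0776] v=[-1.0928]
Step 10: x=[2.8683] v=[-0.8372]
Step 11: x=[2.7360] v=[-0.5293]
Step 12: x=[2.6889] v=[-0.1883]
Step 13: x=[2.7300] v=[0.1645]
First v>=0 after going negative at step 13, time=3.2500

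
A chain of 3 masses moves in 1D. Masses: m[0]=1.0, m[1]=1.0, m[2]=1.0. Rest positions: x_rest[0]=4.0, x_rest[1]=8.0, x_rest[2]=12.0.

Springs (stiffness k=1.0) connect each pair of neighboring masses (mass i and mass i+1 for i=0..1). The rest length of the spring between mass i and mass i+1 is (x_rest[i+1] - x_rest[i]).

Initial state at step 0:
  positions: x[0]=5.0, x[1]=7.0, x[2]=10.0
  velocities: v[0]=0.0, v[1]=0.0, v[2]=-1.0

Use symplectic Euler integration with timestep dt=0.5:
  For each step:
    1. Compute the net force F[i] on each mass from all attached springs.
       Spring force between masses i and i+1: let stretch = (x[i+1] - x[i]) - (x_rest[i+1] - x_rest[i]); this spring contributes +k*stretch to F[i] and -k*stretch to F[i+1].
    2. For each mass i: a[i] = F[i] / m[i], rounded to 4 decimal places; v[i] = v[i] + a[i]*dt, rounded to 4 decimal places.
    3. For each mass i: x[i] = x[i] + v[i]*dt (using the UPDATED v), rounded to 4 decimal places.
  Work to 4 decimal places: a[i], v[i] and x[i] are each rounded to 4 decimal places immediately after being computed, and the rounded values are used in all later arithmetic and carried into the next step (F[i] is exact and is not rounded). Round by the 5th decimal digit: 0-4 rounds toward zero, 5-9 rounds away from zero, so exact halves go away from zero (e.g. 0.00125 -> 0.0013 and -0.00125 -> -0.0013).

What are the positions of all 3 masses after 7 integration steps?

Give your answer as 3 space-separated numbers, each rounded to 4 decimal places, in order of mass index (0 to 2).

Answer: 0.9021 5.8284 11.7697

Derivation:
Step 0: x=[5.0000 7.0000 10.0000] v=[0.0000 0.0000 -1.0000]
Step 1: x=[4.5000 7.2500 9.7500] v=[-1.0000 0.5000 -0.5000]
Step 2: x=[3.6875 7.4375 9.8750] v=[-1.6250 0.3750 0.2500]
Step 3: x=[2.8125 7.2969 10.3907] v=[-1.7500 -0.2813 1.0313]
Step 4: x=[2.0586 6.8086 11.1329] v=[-1.5078 -0.9766 1.4844]
Step 5: x=[1.4922 6.2139 11.7941] v=[-1.1328 -1.1895 1.3223]
Step 6: x=[1.1062 5.8338 12.0602] v=[-0.7720 -0.7603 0.5322]
Step 7: x=[0.9021 5.8284 11.7697] v=[-0.4082 -0.0109 -0.5810]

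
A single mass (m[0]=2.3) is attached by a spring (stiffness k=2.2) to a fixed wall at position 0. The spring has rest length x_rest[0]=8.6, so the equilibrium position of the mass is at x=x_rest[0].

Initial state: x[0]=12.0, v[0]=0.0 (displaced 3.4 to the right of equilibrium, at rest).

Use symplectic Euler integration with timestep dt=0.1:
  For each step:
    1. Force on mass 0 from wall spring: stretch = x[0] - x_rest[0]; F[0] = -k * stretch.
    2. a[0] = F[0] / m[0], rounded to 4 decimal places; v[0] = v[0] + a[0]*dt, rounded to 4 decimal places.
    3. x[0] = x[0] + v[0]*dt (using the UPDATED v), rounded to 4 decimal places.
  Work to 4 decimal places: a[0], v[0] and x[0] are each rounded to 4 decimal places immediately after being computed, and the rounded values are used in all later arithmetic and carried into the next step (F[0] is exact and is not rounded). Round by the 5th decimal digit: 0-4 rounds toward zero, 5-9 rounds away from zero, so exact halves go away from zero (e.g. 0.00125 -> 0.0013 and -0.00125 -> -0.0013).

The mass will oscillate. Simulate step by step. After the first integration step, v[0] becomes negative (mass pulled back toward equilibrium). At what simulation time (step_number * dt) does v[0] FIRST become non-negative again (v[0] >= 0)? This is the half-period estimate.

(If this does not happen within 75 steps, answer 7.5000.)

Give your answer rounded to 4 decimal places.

Step 0: x=[12.0000] v=[0.0000]
Step 1: x=[11.9675] v=[-0.3252]
Step 2: x=[11.9028] v=[-0.6473]
Step 3: x=[11.8065] v=[-0.9632]
Step 4: x=[11.6795] v=[-1.2699]
Step 5: x=[11.5231] v=[-1.5645]
Step 6: x=[11.3387] v=[-1.8441]
Step 7: x=[11.1281] v=[-2.1061]
Step 8: x=[10.8933] v=[-2.3479]
Step 9: x=[10.6366] v=[-2.5673]
Step 10: x=[10.3604] v=[-2.7621]
Step 11: x=[10.0674] v=[-2.9305]
Step 12: x=[9.7603] v=[-3.0709]
Step 13: x=[9.4421] v=[-3.1819]
Step 14: x=[9.1159] v=[-3.2625]
Step 15: x=[8.7847] v=[-3.3119]
Step 16: x=[8.4517] v=[-3.3296]
Step 17: x=[8.1202] v=[-3.3154]
Step 18: x=[7.7933] v=[-3.2695]
Step 19: x=[7.4741] v=[-3.1923]
Step 20: x=[7.1656] v=[-3.0846]
Step 21: x=[6.8709] v=[-2.9474]
Step 22: x=[6.5927] v=[-2.7820]
Step 23: x=[6.3337] v=[-2.5900]
Step 24: x=[6.0964] v=[-2.3732]
Step 25: x=[5.8830] v=[-2.1337]
Step 26: x=[5.6956] v=[-1.8738]
Step 27: x=[5.5360] v=[-1.5960]
Step 28: x=[5.4057] v=[-1.3029]
Step 29: x=[5.3060] v=[-0.9974]
Step 30: x=[5.2378] v=[-0.6823]
Step 31: x=[5.2017] v=[-0.3607]
Step 32: x=[5.1981] v=[-0.0357]
Step 33: x=[5.2271] v=[0.2897]
First v>=0 after going negative at step 33, time=3.3000

Answer: 3.3000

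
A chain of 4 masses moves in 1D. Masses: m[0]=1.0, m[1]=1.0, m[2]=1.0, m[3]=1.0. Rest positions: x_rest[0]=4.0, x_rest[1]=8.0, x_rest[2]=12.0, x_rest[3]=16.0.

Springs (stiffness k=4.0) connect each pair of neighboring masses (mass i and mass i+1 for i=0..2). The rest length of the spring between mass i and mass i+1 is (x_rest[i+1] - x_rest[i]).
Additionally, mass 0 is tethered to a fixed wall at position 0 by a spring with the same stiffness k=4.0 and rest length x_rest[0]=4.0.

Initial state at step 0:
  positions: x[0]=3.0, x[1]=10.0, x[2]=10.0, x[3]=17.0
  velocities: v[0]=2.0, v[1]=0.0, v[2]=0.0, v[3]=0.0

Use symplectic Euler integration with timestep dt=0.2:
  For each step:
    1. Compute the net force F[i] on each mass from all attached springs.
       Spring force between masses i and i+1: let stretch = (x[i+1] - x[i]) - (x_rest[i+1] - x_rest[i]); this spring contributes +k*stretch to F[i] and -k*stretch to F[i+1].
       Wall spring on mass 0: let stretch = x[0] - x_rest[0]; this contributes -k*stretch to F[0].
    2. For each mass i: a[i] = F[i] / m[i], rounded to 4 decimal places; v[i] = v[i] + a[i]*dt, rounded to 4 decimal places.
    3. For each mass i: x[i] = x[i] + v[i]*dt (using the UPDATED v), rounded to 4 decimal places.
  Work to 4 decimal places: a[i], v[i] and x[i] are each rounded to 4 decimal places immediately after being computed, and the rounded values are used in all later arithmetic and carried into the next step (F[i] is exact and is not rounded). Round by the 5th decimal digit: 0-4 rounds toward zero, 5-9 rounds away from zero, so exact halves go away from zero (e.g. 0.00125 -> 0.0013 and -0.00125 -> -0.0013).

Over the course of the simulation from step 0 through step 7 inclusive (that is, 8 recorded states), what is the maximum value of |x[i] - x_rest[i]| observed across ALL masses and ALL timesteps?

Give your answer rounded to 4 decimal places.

Step 0: x=[3.0000 10.0000 10.0000 17.0000] v=[2.0000 0.0000 0.0000 0.0000]
Step 1: x=[4.0400 8.8800 11.1200 16.5200] v=[5.2000 -5.6000 5.6000 -2.4000]
Step 2: x=[5.2080 7.3440 12.7456 15.8160] v=[5.8400 -7.6800 8.1280 -3.5200]
Step 3: x=[5.8845 6.3305 13.9982 15.2607] v=[3.3824 -5.0675 6.2630 -2.7763]
Step 4: x=[5.6908 6.4725 14.2260 15.1434] v=[-0.9684 0.7099 1.1388 -0.5863]
Step 5: x=[4.7117 7.7300 13.3600 15.5194] v=[-4.8957 6.2873 -4.3301 1.8798]
Step 6: x=[3.4616 9.4053 11.9387 16.1899] v=[-6.2504 8.3767 -7.1066 3.3523]
Step 7: x=[2.6087 10.5350 10.7922 16.8202] v=[-4.2647 5.6485 -5.7324 3.1513]
Max displacement = 2.5350

Answer: 2.5350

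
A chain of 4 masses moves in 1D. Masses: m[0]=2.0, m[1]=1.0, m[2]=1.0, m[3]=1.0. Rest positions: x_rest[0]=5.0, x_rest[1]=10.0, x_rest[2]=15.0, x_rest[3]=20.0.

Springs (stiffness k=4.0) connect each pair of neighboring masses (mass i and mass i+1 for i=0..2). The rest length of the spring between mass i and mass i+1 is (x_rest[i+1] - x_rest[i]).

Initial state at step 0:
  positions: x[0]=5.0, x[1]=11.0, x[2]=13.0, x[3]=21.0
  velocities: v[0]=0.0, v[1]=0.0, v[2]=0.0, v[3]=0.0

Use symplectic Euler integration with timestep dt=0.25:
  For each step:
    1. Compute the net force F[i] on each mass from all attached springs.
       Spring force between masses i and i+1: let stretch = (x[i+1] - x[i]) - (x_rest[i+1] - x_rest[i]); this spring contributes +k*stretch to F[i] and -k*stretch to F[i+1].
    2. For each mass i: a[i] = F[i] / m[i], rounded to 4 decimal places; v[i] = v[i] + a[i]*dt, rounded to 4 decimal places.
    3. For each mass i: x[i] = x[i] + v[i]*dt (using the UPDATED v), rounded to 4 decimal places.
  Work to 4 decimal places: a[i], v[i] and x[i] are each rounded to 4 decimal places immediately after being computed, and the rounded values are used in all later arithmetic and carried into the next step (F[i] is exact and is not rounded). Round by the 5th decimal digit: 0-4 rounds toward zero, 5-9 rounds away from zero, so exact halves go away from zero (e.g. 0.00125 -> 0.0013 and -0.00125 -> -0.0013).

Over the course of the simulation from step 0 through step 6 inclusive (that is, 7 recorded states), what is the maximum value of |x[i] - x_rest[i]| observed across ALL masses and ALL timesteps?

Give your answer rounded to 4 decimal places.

Step 0: x=[5.0000 11.0000 13.0000 21.0000] v=[0.0000 0.0000 0.0000 0.0000]
Step 1: x=[5.1250 10.0000 14.5000 20.2500] v=[0.5000 -4.0000 6.0000 -3.0000]
Step 2: x=[5.2344 8.9063 16.3125 19.3125] v=[0.4375 -4.3750 7.2500 -3.7500]
Step 3: x=[5.1778 8.7461 17.0235 18.8750] v=[-0.2266 -0.6407 2.8438 -1.7500]
Step 4: x=[4.9422 9.7632 16.1280 19.2246] v=[-0.9425 4.0684 -3.5821 1.3985]
Step 5: x=[4.6842 11.1663 14.4154 20.0501] v=[-1.0320 5.6122 -6.8503 3.3019]
Step 6: x=[4.6115 11.7611 13.2992 20.7169] v=[-0.2910 2.3792 -4.4647 2.6672]
Max displacement = 2.0235

Answer: 2.0235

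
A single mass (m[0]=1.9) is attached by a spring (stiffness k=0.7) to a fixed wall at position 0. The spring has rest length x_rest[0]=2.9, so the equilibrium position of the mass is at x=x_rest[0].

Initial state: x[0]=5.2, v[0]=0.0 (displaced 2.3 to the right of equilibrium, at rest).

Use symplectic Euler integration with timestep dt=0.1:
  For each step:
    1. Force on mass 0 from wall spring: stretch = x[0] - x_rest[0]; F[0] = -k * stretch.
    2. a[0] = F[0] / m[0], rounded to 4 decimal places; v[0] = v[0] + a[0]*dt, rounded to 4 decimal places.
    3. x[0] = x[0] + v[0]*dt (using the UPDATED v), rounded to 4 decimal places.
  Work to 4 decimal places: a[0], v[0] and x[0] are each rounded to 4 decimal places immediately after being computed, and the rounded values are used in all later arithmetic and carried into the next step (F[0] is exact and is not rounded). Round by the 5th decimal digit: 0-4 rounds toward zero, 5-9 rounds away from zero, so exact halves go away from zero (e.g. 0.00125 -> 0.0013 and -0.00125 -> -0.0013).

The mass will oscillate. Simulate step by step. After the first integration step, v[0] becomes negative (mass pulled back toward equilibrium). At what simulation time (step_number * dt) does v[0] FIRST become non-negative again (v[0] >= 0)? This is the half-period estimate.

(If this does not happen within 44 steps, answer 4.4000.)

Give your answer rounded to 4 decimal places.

Answer: 4.4000

Derivation:
Step 0: x=[5.2000] v=[0.0000]
Step 1: x=[5.1915] v=[-0.0847]
Step 2: x=[5.1746] v=[-0.1691]
Step 3: x=[5.1493] v=[-0.2529]
Step 4: x=[5.1157] v=[-0.3358]
Step 5: x=[5.0740] v=[-0.4174]
Step 6: x=[5.0243] v=[-0.4975]
Step 7: x=[4.9667] v=[-0.5758]
Step 8: x=[4.9015] v=[-0.6519]
Step 9: x=[4.8289] v=[-0.7256]
Step 10: x=[4.7492] v=[-0.7967]
Step 11: x=[4.6627] v=[-0.8648]
Step 12: x=[4.5697] v=[-0.9297]
Step 13: x=[4.4706] v=[-0.9912]
Step 14: x=[4.3657] v=[-1.0491]
Step 15: x=[4.2554] v=[-1.1031]
Step 16: x=[4.1401] v=[-1.1530]
Step 17: x=[4.0202] v=[-1.1987]
Step 18: x=[3.8962] v=[-1.2400]
Step 19: x=[3.7685] v=[-1.2767]
Step 20: x=[3.6376] v=[-1.3087]
Step 21: x=[3.5040] v=[-1.3359]
Step 22: x=[3.3682] v=[-1.3582]
Step 23: x=[3.2307] v=[-1.3755]
Step 24: x=[3.0919] v=[-1.3877]
Step 25: x=[2.9524] v=[-1.3948]
Step 26: x=[2.8127] v=[-1.3967]
Step 27: x=[2.6734] v=[-1.3935]
Step 28: x=[2.5349] v=[-1.3852]
Step 29: x=[2.3977] v=[-1.3718]
Step 30: x=[2.2624] v=[-1.3533]
Step 31: x=[2.1294] v=[-1.3298]
Step 32: x=[1.9993] v=[-1.3014]
Step 33: x=[1.8725] v=[-1.2682]
Step 34: x=[1.7495] v=[-1.2303]
Step 35: x=[1.6307] v=[-1.1879]
Step 36: x=[1.5166] v=[-1.1411]
Step 37: x=[1.4076] v=[-1.0901]
Step 38: x=[1.3041] v=[-1.0351]
Step 39: x=[1.2065] v=[-0.9763]
Step 40: x=[1.1151] v=[-0.9139]
Step 41: x=[1.0303] v=[-0.8481]
Step 42: x=[0.9524] v=[-0.7792]
Step 43: x=[0.8817] v=[-0.7075]
Step 44: x=[0.8184] v=[-0.6331]
v[0] did not become non-negative within 44 steps; using fallback time=4.4000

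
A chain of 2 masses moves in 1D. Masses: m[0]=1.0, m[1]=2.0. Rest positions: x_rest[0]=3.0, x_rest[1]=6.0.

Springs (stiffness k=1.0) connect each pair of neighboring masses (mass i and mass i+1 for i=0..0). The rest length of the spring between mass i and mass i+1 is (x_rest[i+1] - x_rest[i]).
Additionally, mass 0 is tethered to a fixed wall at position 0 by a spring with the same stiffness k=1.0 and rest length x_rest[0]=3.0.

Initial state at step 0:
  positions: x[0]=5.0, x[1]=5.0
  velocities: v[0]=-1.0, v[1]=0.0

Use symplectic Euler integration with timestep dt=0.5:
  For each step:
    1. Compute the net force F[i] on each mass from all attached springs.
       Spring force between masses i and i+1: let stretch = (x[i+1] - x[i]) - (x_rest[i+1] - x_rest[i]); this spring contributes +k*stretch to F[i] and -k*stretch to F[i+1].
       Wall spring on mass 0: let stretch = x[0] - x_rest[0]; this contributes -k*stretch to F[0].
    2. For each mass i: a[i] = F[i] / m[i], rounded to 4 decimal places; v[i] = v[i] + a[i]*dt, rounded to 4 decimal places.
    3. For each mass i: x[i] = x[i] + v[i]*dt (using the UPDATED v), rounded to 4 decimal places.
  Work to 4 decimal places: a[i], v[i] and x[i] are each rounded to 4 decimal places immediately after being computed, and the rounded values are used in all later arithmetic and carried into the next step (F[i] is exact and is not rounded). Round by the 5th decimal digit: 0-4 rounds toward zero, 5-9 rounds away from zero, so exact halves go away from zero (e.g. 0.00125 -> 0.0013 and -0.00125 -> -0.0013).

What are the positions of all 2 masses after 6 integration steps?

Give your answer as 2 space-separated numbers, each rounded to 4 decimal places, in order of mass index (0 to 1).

Step 0: x=[5.0000 5.0000] v=[-1.0000 0.0000]
Step 1: x=[3.2500 5.3750] v=[-3.5000 0.7500]
Step 2: x=[1.2188 5.8594] v=[-4.0625 0.9688]
Step 3: x=[0.0430 6.1388] v=[-2.3516 0.5587]
Step 4: x=[0.3804 6.0312] v=[0.6748 -0.2153]
Step 5: x=[2.0354 5.5922] v=[3.3100 -0.8780]
Step 6: x=[4.0708 5.0836] v=[4.0707 -1.0172]

Answer: 4.0708 5.0836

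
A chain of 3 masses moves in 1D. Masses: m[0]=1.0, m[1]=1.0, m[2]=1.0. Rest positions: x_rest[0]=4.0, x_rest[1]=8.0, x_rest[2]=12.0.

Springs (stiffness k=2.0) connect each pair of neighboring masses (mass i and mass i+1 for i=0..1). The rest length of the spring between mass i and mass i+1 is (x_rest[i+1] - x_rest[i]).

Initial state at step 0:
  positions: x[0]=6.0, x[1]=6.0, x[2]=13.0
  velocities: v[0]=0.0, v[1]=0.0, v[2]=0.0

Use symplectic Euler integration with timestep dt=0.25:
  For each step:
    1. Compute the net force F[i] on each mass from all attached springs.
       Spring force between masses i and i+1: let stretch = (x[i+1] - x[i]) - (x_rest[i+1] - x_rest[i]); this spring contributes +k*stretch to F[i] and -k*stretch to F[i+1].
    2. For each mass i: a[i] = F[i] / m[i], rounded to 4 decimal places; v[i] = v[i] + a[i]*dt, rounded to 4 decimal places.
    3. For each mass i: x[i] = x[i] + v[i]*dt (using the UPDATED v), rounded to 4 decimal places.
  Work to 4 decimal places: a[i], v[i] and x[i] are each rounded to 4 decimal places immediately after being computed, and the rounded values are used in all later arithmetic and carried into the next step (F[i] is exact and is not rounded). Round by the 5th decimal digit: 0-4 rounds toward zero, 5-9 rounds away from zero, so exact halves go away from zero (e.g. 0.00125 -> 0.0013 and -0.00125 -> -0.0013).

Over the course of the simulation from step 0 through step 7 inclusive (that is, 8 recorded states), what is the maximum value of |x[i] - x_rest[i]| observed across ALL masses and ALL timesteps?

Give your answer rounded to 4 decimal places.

Step 0: x=[6.0000 6.0000 13.0000] v=[0.0000 0.0000 0.0000]
Step 1: x=[5.5000 6.8750 12.6250] v=[-2.0000 3.5000 -1.5000]
Step 2: x=[4.6719 8.2969 12.0313] v=[-3.3125 5.6875 -2.3750]
Step 3: x=[3.7969 9.7325 11.4708] v=[-3.5000 5.7422 -2.2422]
Step 4: x=[3.1639 10.6434 11.1930] v=[-2.5322 3.6436 -1.1114]
Step 5: x=[2.9658 10.6881 11.3465] v=[-0.7925 0.1787 0.6138]
Step 6: x=[3.2330 9.8498 11.9177] v=[1.0687 -3.3533 2.2846]
Step 7: x=[3.8273 8.4429 12.7304] v=[2.3771 -5.6278 3.2507]
Max displacement = 2.6881

Answer: 2.6881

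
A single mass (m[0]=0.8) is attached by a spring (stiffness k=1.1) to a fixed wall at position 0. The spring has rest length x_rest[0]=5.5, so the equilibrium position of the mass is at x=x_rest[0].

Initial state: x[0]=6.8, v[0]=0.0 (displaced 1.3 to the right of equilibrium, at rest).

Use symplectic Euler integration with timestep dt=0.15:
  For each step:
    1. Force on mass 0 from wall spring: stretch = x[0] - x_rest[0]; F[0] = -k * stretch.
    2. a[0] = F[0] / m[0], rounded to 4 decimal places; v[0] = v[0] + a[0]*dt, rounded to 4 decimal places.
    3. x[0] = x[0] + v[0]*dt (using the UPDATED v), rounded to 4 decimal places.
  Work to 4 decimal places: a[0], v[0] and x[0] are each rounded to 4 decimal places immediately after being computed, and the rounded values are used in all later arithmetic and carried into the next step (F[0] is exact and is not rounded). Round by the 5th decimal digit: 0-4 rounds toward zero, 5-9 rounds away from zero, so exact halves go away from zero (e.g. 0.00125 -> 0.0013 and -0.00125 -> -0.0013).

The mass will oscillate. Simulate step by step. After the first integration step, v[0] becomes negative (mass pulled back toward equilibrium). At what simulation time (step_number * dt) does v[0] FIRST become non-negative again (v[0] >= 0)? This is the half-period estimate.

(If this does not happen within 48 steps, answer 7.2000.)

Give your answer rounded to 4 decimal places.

Step 0: x=[6.8000] v=[0.0000]
Step 1: x=[6.7598] v=[-0.2681]
Step 2: x=[6.6806] v=[-0.5279]
Step 3: x=[6.5649] v=[-0.7714]
Step 4: x=[6.4163] v=[-0.9910]
Step 5: x=[6.2393] v=[-1.1800]
Step 6: x=[6.0394] v=[-1.3325]
Step 7: x=[5.8228] v=[-1.4438]
Step 8: x=[5.5962] v=[-1.5104]
Step 9: x=[5.3667] v=[-1.5302]
Step 10: x=[5.1413] v=[-1.5027]
Step 11: x=[4.9270] v=[-1.4287]
Step 12: x=[4.7304] v=[-1.3105]
Step 13: x=[4.5576] v=[-1.1518]
Step 14: x=[4.4140] v=[-0.9574]
Step 15: x=[4.3040] v=[-0.7334]
Step 16: x=[4.2310] v=[-0.4867]
Step 17: x=[4.1973] v=[-0.2250]
Step 18: x=[4.2039] v=[0.0437]
First v>=0 after going negative at step 18, time=2.7000

Answer: 2.7000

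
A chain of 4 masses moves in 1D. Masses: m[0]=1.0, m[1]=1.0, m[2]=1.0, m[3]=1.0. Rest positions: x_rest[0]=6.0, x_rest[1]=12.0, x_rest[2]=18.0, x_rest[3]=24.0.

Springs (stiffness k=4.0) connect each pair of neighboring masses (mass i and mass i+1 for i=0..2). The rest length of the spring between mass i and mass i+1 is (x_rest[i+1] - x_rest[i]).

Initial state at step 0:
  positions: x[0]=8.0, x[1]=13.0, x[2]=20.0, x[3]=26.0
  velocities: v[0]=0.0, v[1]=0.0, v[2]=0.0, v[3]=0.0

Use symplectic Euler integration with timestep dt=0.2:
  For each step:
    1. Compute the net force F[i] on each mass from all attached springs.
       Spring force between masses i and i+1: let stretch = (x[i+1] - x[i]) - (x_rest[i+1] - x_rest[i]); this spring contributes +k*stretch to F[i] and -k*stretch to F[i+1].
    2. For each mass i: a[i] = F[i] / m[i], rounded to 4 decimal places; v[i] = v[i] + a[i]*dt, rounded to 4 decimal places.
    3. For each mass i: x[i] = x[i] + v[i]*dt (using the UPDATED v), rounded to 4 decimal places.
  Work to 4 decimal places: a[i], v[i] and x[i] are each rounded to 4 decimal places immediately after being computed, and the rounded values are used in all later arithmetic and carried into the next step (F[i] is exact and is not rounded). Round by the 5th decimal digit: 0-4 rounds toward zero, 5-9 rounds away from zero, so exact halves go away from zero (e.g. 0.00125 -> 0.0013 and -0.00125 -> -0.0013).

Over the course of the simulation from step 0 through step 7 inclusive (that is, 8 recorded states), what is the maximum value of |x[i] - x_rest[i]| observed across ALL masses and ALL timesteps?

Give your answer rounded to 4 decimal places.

Answer: 2.4001

Derivation:
Step 0: x=[8.0000 13.0000 20.0000 26.0000] v=[0.0000 0.0000 0.0000 0.0000]
Step 1: x=[7.8400 13.3200 19.8400 26.0000] v=[-0.8000 1.6000 -0.8000 0.0000]
Step 2: x=[7.5968 13.8064 19.6224 25.9744] v=[-1.2160 2.4320 -1.0880 -0.1280]
Step 3: x=[7.3871 14.2298 19.4906 25.8925] v=[-1.0483 2.1171 -0.6592 -0.4096]
Step 4: x=[7.3123 14.4001 19.5413 25.7463] v=[-0.3741 0.8516 0.2537 -0.7311]
Step 5: x=[7.4115 14.2590 19.7622 25.5673] v=[0.4961 -0.7057 1.1047 -0.8951]
Step 6: x=[7.6463 13.9028 20.0314 25.4195] v=[1.1741 -1.7811 1.3462 -0.7392]
Step 7: x=[7.9222 13.5261 20.1822 25.3696] v=[1.3793 -1.8834 0.7538 -0.2497]
Max displacement = 2.4001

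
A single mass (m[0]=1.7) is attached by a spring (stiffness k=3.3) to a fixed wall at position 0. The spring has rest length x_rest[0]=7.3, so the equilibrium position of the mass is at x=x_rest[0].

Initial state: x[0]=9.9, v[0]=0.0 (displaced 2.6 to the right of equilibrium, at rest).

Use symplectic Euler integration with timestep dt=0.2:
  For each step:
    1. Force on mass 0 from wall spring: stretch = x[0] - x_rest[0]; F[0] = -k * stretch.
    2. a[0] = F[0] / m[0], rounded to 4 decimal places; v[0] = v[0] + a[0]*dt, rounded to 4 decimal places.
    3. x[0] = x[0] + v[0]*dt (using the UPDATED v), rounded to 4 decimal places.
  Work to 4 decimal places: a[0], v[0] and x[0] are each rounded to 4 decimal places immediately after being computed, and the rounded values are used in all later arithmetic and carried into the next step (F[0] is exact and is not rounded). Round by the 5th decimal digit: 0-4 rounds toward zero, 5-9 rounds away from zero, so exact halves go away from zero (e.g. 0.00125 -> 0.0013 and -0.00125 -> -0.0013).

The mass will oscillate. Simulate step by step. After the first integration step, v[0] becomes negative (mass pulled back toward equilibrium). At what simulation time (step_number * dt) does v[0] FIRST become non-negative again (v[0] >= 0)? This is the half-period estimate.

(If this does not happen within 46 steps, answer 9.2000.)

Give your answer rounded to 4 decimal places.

Answer: 2.4000

Derivation:
Step 0: x=[9.9000] v=[0.0000]
Step 1: x=[9.6981] v=[-1.0094]
Step 2: x=[9.3100] v=[-1.9404]
Step 3: x=[8.7658] v=[-2.7208]
Step 4: x=[8.1078] v=[-3.2899]
Step 5: x=[7.3871] v=[-3.6035]
Step 6: x=[6.6596] v=[-3.6373]
Step 7: x=[5.9819] v=[-3.3887]
Step 8: x=[5.4065] v=[-2.8770]
Step 9: x=[4.9781] v=[-2.1419]
Step 10: x=[4.7300] v=[-1.2405]
Step 11: x=[4.6815] v=[-0.2427]
Step 12: x=[4.8363] v=[0.7739]
First v>=0 after going negative at step 12, time=2.4000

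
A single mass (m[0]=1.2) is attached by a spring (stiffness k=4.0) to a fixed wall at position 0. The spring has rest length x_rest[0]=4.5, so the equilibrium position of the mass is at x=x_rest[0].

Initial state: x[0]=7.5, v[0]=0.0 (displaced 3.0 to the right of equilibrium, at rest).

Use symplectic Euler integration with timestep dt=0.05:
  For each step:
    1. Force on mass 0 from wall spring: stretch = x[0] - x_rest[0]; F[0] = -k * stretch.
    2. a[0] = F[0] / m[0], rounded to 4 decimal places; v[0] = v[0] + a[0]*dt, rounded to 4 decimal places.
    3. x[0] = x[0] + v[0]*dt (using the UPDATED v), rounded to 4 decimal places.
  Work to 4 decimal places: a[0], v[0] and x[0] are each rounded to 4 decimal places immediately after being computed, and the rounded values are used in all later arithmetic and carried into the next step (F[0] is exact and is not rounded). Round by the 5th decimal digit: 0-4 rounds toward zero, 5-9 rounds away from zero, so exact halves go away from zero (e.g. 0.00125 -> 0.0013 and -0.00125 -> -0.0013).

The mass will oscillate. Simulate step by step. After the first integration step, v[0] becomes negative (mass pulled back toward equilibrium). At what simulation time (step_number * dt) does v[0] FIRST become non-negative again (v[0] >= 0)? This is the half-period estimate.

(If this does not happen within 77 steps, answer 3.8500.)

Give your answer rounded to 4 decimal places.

Step 0: x=[7.5000] v=[0.0000]
Step 1: x=[7.4750] v=[-0.5000]
Step 2: x=[7.4252] v=[-0.9958]
Step 3: x=[7.3510] v=[-1.4833]
Step 4: x=[7.2531] v=[-1.9585]
Step 5: x=[7.1322] v=[-2.4174]
Step 6: x=[6.9894] v=[-2.8561]
Step 7: x=[6.8259] v=[-3.2710]
Step 8: x=[6.6430] v=[-3.6587]
Step 9: x=[6.4422] v=[-4.0159]
Step 10: x=[6.2252] v=[-4.3396]
Step 11: x=[5.9938] v=[-4.6271]
Step 12: x=[5.7500] v=[-4.8761]
Step 13: x=[5.4958] v=[-5.0844]
Step 14: x=[5.2333] v=[-5.2504]
Step 15: x=[4.9647] v=[-5.3726]
Step 16: x=[4.6922] v=[-5.4501]
Step 17: x=[4.4181] v=[-5.4821]
Step 18: x=[4.1447] v=[-5.4685]
Step 19: x=[3.8742] v=[-5.4093]
Step 20: x=[3.6090] v=[-5.3050]
Step 21: x=[3.3512] v=[-5.1565]
Step 22: x=[3.1030] v=[-4.9650]
Step 23: x=[2.8664] v=[-4.7322]
Step 24: x=[2.6434] v=[-4.4599]
Step 25: x=[2.4359] v=[-4.1505]
Step 26: x=[2.2456] v=[-3.8065]
Step 27: x=[2.0741] v=[-3.4308]
Step 28: x=[1.9228] v=[-3.0265]
Step 29: x=[1.7930] v=[-2.5970]
Step 30: x=[1.6857] v=[-2.1458]
Step 31: x=[1.6019] v=[-1.6768]
Step 32: x=[1.5422] v=[-1.1938]
Step 33: x=[1.5072] v=[-0.7008]
Step 34: x=[1.4971] v=[-0.2020]
Step 35: x=[1.5120] v=[0.2985]
First v>=0 after going negative at step 35, time=1.7500

Answer: 1.7500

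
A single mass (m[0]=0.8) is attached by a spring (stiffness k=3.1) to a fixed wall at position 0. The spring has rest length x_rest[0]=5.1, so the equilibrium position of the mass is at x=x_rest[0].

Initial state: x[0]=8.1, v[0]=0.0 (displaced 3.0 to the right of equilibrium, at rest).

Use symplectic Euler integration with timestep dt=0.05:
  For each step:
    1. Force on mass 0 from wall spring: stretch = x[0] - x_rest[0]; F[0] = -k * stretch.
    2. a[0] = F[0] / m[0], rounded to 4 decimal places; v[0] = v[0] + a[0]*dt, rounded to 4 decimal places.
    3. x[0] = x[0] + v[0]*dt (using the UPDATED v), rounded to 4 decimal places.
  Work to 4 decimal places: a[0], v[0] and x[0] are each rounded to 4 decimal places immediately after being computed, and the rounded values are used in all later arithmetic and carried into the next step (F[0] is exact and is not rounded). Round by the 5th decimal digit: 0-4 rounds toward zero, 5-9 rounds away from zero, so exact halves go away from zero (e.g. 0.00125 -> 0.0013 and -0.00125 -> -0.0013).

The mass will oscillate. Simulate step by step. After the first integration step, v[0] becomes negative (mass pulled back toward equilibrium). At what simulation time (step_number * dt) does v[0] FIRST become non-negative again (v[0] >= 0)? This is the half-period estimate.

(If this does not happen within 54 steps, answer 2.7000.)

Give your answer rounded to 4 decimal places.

Answer: 1.6000

Derivation:
Step 0: x=[8.1000] v=[0.0000]
Step 1: x=[8.0709] v=[-0.5813]
Step 2: x=[8.0131] v=[-1.1569]
Step 3: x=[7.9270] v=[-1.7213]
Step 4: x=[7.8136] v=[-2.2690]
Step 5: x=[7.6739] v=[-2.7948]
Step 6: x=[7.5092] v=[-3.2935]
Step 7: x=[7.3212] v=[-3.7603]
Step 8: x=[7.1117] v=[-4.1907]
Step 9: x=[6.8827] v=[-4.5805]
Step 10: x=[6.6364] v=[-4.9259]
Step 11: x=[6.3752] v=[-5.2236]
Step 12: x=[6.1017] v=[-5.4707]
Step 13: x=[5.8185] v=[-5.6648]
Step 14: x=[5.5283] v=[-5.8040]
Step 15: x=[5.2340] v=[-5.8870]
Step 16: x=[4.9384] v=[-5.9130]
Step 17: x=[4.6443] v=[-5.8817]
Step 18: x=[4.3546] v=[-5.7934]
Step 19: x=[4.0722] v=[-5.6490]
Step 20: x=[3.7997] v=[-5.4499]
Step 21: x=[3.5398] v=[-5.1980]
Step 22: x=[3.2950] v=[-4.8957]
Step 23: x=[3.0677] v=[-4.5460]
Step 24: x=[2.8601] v=[-4.1522]
Step 25: x=[2.6742] v=[-3.7182]
Step 26: x=[2.5118] v=[-3.2482]
Step 27: x=[2.3745] v=[-2.7467]
Step 28: x=[2.2636] v=[-2.2186]
Step 29: x=[2.1802] v=[-1.6690]
Step 30: x=[2.1250] v=[-1.1033]
Step 31: x=[2.0987] v=[-0.5269]
Step 32: x=[2.1014] v=[0.0546]
First v>=0 after going negative at step 32, time=1.6000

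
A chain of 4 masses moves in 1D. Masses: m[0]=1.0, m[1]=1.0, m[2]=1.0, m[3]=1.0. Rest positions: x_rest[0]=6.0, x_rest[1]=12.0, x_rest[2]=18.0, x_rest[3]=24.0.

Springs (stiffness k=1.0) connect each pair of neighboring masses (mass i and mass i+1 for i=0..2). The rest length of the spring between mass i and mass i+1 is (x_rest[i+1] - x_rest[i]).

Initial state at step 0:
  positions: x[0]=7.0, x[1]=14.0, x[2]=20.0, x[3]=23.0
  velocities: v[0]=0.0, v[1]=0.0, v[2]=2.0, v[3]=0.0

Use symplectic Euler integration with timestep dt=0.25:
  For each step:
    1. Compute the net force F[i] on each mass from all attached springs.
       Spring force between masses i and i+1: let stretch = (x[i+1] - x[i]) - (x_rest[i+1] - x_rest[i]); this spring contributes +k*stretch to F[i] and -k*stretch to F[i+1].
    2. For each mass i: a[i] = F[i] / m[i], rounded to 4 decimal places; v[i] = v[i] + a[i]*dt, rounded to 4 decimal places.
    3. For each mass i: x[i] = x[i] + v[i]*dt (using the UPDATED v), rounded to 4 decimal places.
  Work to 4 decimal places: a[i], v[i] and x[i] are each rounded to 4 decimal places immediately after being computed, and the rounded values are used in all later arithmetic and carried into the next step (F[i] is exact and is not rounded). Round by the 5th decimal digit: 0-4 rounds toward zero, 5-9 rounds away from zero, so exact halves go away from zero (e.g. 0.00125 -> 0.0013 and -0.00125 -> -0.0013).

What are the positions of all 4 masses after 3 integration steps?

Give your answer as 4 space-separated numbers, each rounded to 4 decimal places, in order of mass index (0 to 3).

Answer: 7.3384 13.7437 20.2877 24.1304

Derivation:
Step 0: x=[7.0000 14.0000 20.0000 23.0000] v=[0.0000 0.0000 2.0000 0.0000]
Step 1: x=[7.0625 13.9375 20.3125 23.1875] v=[0.2500 -0.2500 1.2500 0.7500]
Step 2: x=[7.1797 13.8438 20.4063 23.5703] v=[0.4688 -0.3750 0.3750 1.5313]
Step 3: x=[7.3384 13.7437 20.2877 24.1304] v=[0.6348 -0.4004 -0.4746 2.2403]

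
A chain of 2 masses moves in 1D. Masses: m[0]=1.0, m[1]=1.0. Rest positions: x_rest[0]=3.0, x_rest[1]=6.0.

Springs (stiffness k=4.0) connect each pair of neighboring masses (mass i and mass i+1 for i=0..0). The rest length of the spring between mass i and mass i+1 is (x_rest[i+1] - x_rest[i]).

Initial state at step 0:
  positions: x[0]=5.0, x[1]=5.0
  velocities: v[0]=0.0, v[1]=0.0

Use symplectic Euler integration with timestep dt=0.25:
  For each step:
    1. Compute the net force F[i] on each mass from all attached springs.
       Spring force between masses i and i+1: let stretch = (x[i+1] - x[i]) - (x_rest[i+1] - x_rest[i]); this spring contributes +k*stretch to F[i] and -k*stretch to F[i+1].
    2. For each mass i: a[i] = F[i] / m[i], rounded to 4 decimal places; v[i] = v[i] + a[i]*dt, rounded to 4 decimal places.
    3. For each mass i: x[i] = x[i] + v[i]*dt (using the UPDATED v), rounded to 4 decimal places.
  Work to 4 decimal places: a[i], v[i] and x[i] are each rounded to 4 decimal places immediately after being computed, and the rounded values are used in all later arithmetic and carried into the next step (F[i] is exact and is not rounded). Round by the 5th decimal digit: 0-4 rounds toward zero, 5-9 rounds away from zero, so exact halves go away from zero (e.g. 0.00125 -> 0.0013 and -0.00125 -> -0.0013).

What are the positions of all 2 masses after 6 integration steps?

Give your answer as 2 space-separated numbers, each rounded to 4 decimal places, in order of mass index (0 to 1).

Answer: 3.4766 6.5235

Derivation:
Step 0: x=[5.0000 5.0000] v=[0.0000 0.0000]
Step 1: x=[4.2500 5.7500] v=[-3.0000 3.0000]
Step 2: x=[3.1250 6.8750] v=[-4.5000 4.5000]
Step 3: x=[2.1875 7.8125] v=[-3.7500 3.7500]
Step 4: x=[1.9063 8.0938] v=[-1.1250 1.1250]
Step 5: x=[2.4219 7.5782] v=[2.0625 -2.0625]
Step 6: x=[3.4766 6.5235] v=[4.2188 -4.2188]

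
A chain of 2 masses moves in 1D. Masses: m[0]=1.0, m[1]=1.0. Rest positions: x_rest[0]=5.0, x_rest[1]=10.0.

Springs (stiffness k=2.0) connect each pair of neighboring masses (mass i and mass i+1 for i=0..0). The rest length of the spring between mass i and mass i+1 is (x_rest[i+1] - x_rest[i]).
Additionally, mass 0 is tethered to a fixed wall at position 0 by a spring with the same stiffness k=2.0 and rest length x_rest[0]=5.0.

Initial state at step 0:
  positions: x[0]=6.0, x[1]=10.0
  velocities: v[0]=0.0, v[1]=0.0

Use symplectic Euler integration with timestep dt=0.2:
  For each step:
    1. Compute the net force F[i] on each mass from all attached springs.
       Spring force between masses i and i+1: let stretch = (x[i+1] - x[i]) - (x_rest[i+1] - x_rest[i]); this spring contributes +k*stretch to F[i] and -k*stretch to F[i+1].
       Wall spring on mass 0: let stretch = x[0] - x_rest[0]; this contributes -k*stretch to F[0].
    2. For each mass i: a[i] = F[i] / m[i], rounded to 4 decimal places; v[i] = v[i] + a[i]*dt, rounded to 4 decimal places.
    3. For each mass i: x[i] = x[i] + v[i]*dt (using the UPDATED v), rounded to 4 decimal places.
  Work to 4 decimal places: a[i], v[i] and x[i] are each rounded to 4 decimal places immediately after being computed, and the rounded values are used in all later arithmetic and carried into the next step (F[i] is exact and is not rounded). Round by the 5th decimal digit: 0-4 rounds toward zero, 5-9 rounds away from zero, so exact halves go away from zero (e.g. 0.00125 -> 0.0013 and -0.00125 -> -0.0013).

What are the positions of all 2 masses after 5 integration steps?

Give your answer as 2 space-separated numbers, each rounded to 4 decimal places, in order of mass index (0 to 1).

Answer: 4.5459 10.6351

Derivation:
Step 0: x=[6.0000 10.0000] v=[0.0000 0.0000]
Step 1: x=[5.8400 10.0800] v=[-0.8000 0.4000]
Step 2: x=[5.5520 10.2208] v=[-1.4400 0.7040]
Step 3: x=[5.1933 10.3881] v=[-1.7933 0.8365]
Step 4: x=[4.8348 10.5398] v=[-1.7927 0.7586]
Step 5: x=[4.5459 10.6351] v=[-1.4446 0.4766]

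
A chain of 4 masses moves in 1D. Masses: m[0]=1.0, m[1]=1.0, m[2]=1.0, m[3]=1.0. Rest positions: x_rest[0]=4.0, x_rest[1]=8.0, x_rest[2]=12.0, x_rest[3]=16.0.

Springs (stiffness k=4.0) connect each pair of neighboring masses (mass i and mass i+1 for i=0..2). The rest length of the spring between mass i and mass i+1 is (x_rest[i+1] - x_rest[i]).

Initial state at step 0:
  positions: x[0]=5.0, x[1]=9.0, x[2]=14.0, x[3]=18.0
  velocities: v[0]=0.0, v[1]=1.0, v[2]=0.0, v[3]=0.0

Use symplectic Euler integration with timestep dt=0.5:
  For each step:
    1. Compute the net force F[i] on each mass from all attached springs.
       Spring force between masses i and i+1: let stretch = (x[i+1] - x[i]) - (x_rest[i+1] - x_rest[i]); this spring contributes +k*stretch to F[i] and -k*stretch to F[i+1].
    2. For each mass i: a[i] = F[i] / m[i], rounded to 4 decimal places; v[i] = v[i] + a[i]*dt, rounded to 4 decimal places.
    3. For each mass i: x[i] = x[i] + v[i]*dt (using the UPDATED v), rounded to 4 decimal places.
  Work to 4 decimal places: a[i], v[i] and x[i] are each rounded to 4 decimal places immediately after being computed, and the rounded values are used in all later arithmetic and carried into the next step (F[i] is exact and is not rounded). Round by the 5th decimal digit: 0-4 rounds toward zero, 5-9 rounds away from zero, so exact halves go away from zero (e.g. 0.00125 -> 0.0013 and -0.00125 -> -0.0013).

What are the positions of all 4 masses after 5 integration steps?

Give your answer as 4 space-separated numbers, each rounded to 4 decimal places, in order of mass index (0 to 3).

Answer: 6.5000 9.5000 15.0000 17.5000

Derivation:
Step 0: x=[5.0000 9.0000 14.0000 18.0000] v=[0.0000 1.0000 0.0000 0.0000]
Step 1: x=[5.0000 10.5000 13.0000 18.0000] v=[0.0000 3.0000 -2.0000 0.0000]
Step 2: x=[6.5000 9.0000 14.5000 17.0000] v=[3.0000 -3.0000 3.0000 -2.0000]
Step 3: x=[6.5000 10.5000 13.0000 17.5000] v=[0.0000 3.0000 -3.0000 1.0000]
Step 4: x=[6.5000 10.5000 13.5000 17.5000] v=[0.0000 0.0000 1.0000 0.0000]
Step 5: x=[6.5000 9.5000 15.0000 17.5000] v=[0.0000 -2.0000 3.0000 0.0000]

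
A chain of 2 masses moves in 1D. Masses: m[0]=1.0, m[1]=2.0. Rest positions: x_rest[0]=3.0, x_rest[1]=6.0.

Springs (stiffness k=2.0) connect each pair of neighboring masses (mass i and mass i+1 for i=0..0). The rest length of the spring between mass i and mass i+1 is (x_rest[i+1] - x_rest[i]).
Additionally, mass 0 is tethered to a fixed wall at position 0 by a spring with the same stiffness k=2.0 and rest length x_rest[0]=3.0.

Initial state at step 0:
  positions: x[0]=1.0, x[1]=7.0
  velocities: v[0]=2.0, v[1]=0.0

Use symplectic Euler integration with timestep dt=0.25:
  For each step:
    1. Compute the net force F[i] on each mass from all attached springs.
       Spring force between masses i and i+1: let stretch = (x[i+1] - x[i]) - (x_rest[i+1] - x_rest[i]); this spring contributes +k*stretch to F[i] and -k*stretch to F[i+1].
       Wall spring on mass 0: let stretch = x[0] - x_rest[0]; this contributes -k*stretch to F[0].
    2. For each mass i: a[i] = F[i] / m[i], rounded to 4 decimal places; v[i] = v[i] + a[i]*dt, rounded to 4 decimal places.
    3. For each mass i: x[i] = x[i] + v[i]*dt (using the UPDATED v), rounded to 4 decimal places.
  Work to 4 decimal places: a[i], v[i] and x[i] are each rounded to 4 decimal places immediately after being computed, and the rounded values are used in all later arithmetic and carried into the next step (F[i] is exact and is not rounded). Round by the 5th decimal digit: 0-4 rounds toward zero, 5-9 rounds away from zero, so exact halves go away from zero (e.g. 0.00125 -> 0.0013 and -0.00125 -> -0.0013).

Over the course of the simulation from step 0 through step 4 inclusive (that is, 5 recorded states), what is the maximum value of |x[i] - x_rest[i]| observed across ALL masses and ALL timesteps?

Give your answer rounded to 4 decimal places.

Answer: 2.8499

Derivation:
Step 0: x=[1.0000 7.0000] v=[2.0000 0.0000]
Step 1: x=[2.1250 6.8125] v=[4.5000 -0.7500]
Step 2: x=[3.5703 6.5195] v=[5.7813 -1.1719]
Step 3: x=[4.9380 6.2297] v=[5.4708 -1.1592]
Step 4: x=[5.8499 6.0467] v=[3.6477 -0.7321]
Max displacement = 2.8499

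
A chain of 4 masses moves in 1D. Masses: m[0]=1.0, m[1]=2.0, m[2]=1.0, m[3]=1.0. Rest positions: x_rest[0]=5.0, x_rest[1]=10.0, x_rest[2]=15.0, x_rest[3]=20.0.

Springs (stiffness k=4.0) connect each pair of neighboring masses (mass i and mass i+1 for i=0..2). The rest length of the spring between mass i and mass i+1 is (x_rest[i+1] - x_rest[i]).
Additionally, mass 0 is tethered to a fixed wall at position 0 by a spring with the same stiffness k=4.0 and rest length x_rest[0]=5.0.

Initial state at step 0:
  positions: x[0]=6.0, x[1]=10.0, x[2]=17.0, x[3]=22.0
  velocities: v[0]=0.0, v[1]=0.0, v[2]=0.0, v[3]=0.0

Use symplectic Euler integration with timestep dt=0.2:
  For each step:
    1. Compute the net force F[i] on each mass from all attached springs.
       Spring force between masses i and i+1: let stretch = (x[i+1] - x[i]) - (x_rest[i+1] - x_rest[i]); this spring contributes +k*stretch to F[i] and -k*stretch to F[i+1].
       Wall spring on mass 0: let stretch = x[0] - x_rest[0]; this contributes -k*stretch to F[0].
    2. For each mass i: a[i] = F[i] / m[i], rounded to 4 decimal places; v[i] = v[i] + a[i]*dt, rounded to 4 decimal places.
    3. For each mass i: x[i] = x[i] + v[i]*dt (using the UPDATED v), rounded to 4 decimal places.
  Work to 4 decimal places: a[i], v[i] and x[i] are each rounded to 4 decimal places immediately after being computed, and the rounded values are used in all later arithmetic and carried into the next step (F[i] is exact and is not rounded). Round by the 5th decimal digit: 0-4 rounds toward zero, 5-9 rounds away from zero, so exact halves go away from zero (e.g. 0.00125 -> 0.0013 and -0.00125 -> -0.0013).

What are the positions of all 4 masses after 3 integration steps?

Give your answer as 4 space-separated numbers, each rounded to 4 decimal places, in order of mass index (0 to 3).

Step 0: x=[6.0000 10.0000 17.0000 22.0000] v=[0.0000 0.0000 0.0000 0.0000]
Step 1: x=[5.6800 10.2400 16.6800 22.0000] v=[-1.6000 1.2000 -1.6000 0.0000]
Step 2: x=[5.1808 10.6304 16.1808 21.9488] v=[-2.4960 1.9520 -2.4960 -0.2560]
Step 3: x=[4.7246 11.0289 15.7164 21.7747] v=[-2.2810 1.9923 -2.3219 -0.8704]

Answer: 4.7246 11.0289 15.7164 21.7747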